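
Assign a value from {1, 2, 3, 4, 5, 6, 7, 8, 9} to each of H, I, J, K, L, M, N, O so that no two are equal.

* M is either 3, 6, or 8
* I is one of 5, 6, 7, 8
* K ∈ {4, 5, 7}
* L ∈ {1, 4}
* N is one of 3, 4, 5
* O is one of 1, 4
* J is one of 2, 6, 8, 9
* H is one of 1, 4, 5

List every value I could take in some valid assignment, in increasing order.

L and O between them cover only {1, 4} — a naked pair. Remove those values from H, K, N.
H's domain is down to {5}, so H = 5. So I, K, N can't be 5.
K must be 7 (only option left). Remove 7 from I.
That leaves N = 3. So M can't be 3.
I and M between them cover only {6, 8} — a naked pair. Remove those values from J.
No further eliminations apply; I can still be any of 6, 8.

6, 8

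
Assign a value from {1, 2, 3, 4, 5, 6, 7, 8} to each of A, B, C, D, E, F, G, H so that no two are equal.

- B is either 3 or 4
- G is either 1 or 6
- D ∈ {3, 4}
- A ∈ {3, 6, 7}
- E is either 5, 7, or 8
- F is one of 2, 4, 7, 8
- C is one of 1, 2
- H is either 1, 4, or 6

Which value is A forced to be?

7

The 8 variables draw from only 8 values {1, 2, 3, 4, 5, 6, 7, 8}, so each is used; only E can be 5, hence E = 5.
The 7 still-open variables together cover exactly {1, 2, 3, 4, 6, 7, 8} — 7 values for 7 variables — and 8 appears only in F's list, so F = 8.
The 6 still-open variables together cover exactly {1, 2, 3, 4, 6, 7} — 6 values for 6 variables — and 2 appears only in C's list, so C = 2.
Among the 5 still-open variables, 7 fits only A (and all 5 values in {1, 3, 4, 6, 7} must be used), so A = 7.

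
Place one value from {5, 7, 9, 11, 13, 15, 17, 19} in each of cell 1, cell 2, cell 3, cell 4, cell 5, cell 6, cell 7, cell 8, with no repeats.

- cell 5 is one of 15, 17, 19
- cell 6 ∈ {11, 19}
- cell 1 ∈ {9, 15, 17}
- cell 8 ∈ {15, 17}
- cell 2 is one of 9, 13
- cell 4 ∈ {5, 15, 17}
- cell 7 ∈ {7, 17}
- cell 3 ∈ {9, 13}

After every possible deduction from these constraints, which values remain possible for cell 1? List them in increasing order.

15, 17

The 8 variables together cover exactly {5, 7, 9, 11, 13, 15, 17, 19} — 8 values for 8 variables — and 5 appears only in cell 4's list, so cell 4 = 5.
The 7 still-open variables draw from only 7 values {7, 9, 11, 13, 15, 17, 19}, so each is used; only cell 7 can be 7, hence cell 7 = 7.
Among the 6 still-open variables, 11 fits only cell 6 (and all 6 values in {9, 11, 13, 15, 17, 19} must be used), so cell 6 = 11.
The 5 still-open variables draw from only 5 values {9, 13, 15, 17, 19}, so each is used; only cell 5 can be 19, hence cell 5 = 19.
cell 2 and cell 3 between them cover only {9, 13} — a naked pair. Remove those values from cell 1.
No further eliminations apply; cell 1 can still be any of 15, 17.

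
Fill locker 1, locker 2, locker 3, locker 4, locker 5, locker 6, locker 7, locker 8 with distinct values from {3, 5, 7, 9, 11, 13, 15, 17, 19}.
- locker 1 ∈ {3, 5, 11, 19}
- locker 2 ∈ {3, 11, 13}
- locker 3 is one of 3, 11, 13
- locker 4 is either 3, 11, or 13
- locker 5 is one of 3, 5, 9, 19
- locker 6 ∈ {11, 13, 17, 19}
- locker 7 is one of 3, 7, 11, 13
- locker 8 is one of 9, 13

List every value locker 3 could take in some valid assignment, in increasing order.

Among the 8 variables, 7 fits only locker 7 (and all 8 values in {3, 5, 7, 9, 11, 13, 17, 19} must be used), so locker 7 = 7.
Among the 7 still-open variables, 17 fits only locker 6 (and all 7 values in {3, 5, 9, 11, 13, 17, 19} must be used), so locker 6 = 17.
locker 2, locker 3, locker 4 share exactly the 3 values {3, 11, 13}; by pigeonhole those values go to them, so strike 3, 11, 13 from locker 1, locker 5, locker 8.
locker 8's domain is down to {9}, so locker 8 = 9. Strike 9 from locker 5.
No further eliminations apply; locker 3 can still be any of 3, 11, 13.

3, 11, 13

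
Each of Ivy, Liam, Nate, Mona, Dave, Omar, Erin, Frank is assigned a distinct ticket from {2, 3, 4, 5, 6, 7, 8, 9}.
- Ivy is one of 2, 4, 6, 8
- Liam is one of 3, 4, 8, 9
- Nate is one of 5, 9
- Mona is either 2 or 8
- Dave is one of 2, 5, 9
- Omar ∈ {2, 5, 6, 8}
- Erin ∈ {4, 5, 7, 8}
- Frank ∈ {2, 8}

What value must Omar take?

The 8 variables together cover exactly {2, 3, 4, 5, 6, 7, 8, 9} — 8 values for 8 variables — and 3 appears only in Liam's list, so Liam = 3.
Among the 7 still-open variables, 7 fits only Erin (and all 7 values in {2, 4, 5, 6, 7, 8, 9} must be used), so Erin = 7.
The 6 still-open variables together cover exactly {2, 4, 5, 6, 8, 9} — 6 values for 6 variables — and 4 appears only in Ivy's list, so Ivy = 4.
Among the 5 still-open variables, 6 fits only Omar (and all 5 values in {2, 5, 6, 8, 9} must be used), so Omar = 6.

6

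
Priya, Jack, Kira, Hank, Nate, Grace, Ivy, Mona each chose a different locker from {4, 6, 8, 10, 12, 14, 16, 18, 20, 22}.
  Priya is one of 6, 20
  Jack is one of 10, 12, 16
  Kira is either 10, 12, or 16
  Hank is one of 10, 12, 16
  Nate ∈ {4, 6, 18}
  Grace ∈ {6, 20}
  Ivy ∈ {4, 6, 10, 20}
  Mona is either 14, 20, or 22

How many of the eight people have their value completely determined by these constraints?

2

Priya and Grace share exactly the 2 values {6, 20}; by pigeonhole those values go to them, so strike 6, 20 from Nate, Ivy, Mona.
The 3 variables Jack, Kira, Hank are confined to {10, 12, 16}, which locks those values in; drop them from Ivy.
Ivy has just one choice, so Ivy = 4. Strike 4 from Nate.
That leaves Nate = 18.
Determined: Nate=18, Ivy=4. The other people each still have more than one consistent value. That makes 2.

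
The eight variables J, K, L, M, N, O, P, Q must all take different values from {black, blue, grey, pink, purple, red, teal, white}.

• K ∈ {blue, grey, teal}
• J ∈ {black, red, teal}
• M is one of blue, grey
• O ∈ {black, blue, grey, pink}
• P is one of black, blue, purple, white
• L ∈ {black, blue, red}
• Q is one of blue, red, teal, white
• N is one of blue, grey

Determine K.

teal

Among the 8 variables, pink fits only O (and all 8 values in {black, blue, grey, pink, purple, red, teal, white} must be used), so O = pink.
The 7 still-open variables together cover exactly {black, blue, grey, purple, red, teal, white} — 7 values for 7 variables — and purple appears only in P's list, so P = purple.
The 6 still-open variables together cover exactly {black, blue, grey, red, teal, white} — 6 values for 6 variables — and white appears only in Q's list, so Q = white.
M and N between them cover only {blue, grey} — a naked pair. Remove those values from K, L.
So K = teal.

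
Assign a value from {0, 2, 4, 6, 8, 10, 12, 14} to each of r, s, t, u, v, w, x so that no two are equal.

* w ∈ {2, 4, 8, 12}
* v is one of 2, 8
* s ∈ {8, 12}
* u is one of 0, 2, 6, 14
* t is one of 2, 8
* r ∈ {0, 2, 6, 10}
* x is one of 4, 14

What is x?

14

The 2 variables t and v are confined to {2, 8}, which locks those values in; drop them from r, s, u, w.
s has just one choice, so s = 12. Remove 12 from w.
w must be 4 (only option left). Eliminate 4 elsewhere: x.
So x = 14.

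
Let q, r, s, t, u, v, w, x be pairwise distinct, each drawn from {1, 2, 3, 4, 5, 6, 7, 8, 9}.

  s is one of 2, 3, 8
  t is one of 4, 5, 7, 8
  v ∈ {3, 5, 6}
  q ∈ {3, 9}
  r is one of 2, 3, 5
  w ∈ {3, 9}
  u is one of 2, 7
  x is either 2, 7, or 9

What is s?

The 8 variables together cover exactly {2, 3, 4, 5, 6, 7, 8, 9} — 8 values for 8 variables — and 4 appears only in t's list, so t = 4.
The 7 still-open variables together cover exactly {2, 3, 5, 6, 7, 8, 9} — 7 values for 7 variables — and 6 appears only in v's list, so v = 6.
The 6 still-open variables draw from only 6 values {2, 3, 5, 7, 8, 9}, so each is used; only r can be 5, hence r = 5.
The 5 still-open variables together cover exactly {2, 3, 7, 8, 9} — 5 values for 5 variables — and 8 appears only in s's list, so s = 8.

8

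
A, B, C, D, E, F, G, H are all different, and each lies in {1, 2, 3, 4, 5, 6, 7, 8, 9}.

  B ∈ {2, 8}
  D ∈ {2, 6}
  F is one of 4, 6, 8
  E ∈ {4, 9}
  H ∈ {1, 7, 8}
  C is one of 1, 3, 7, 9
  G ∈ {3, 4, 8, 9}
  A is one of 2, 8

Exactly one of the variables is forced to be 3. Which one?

G

A and B between them cover only {2, 8} — a naked pair. Remove those values from D, F, G, H.
D has just one choice, so D = 6. So F can't be 6.
F has just one choice, so F = 4. Remove 4 from E, G.
E must be 9 (only option left). Remove 9 from C, G.
So 3 goes to G.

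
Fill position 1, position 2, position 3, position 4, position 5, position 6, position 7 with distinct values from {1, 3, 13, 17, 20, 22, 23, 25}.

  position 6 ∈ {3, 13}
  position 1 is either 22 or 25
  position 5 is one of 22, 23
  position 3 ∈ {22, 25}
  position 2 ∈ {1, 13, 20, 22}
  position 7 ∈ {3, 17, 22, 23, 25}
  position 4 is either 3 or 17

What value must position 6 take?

The 2 variables position 1 and position 3 are confined to {22, 25}, which locks those values in; drop them from position 2, position 5, position 7.
position 5 must be 23 (only option left). Eliminate 23 elsewhere: position 7.
position 4 and position 7 share exactly the 2 values {3, 17}; by pigeonhole those values go to them, so strike 3, 17 from position 6.
So position 6 = 13.

13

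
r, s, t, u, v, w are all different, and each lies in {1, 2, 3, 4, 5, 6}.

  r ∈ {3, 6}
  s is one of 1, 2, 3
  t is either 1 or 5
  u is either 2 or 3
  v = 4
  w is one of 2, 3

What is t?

5

v's domain is down to {4}, so v = 4.
The 5 still-open variables together cover exactly {1, 2, 3, 5, 6} — 5 values for 5 variables — and 5 appears only in t's list, so t = 5.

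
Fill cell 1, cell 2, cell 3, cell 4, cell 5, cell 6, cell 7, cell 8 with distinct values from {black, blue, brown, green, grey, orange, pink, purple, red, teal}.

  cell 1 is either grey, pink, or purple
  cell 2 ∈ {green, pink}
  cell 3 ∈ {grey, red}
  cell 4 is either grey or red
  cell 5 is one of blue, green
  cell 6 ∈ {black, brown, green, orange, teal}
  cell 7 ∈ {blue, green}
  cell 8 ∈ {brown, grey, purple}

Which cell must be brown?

The 2 variables cell 3 and cell 4 are confined to {grey, red}, which locks those values in; drop them from cell 1, cell 8.
The 2 variables cell 5 and cell 7 are confined to {blue, green}, which locks those values in; drop them from cell 2, cell 6.
cell 2's domain is down to {pink}, so cell 2 = pink. Eliminate pink elsewhere: cell 1.
That leaves cell 1 = purple. So cell 8 can't be purple.
So brown goes to cell 8.

cell 8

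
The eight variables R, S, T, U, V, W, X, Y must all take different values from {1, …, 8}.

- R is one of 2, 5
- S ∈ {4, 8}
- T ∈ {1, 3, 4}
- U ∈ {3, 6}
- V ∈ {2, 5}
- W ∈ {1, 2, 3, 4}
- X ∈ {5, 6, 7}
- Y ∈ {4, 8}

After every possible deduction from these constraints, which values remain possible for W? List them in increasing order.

Among the 8 variables, 7 fits only X (and all 8 values in {1, 2, 3, 4, 5, 6, 7, 8} must be used), so X = 7.
The 7 still-open variables together cover exactly {1, 2, 3, 4, 5, 6, 8} — 7 values for 7 variables — and 6 appears only in U's list, so U = 6.
The 2 variables R and V are confined to {2, 5}, which locks those values in; drop them from W.
S and Y between them cover only {4, 8} — a naked pair. Remove those values from T, W.
No further eliminations apply; W can still be any of 1, 3.

1, 3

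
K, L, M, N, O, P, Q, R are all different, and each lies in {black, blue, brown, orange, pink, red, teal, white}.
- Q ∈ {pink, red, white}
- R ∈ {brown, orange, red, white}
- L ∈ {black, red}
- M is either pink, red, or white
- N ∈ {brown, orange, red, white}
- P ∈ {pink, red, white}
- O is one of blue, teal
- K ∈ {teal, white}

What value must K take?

The 8 variables draw from only 8 values {black, blue, brown, orange, pink, red, teal, white}, so each is used; only L can be black, hence L = black.
The 7 still-open variables together cover exactly {blue, brown, orange, pink, red, teal, white} — 7 values for 7 variables — and blue appears only in O's list, so O = blue.
The 6 still-open variables together cover exactly {brown, orange, pink, red, teal, white} — 6 values for 6 variables — and teal appears only in K's list, so K = teal.

teal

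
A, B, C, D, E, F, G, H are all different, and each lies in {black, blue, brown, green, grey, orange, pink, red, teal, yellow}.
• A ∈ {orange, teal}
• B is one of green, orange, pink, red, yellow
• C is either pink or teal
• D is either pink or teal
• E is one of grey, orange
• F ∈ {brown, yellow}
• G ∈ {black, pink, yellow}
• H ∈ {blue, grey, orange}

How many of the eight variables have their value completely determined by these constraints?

The 2 variables C and D are confined to {pink, teal}, which locks those values in; drop them from A, B, G.
A has just one choice, so A = orange. Remove orange from B, E, H.
E's domain is down to {grey}, so E = grey. Remove grey from H.
H has just one choice, so H = blue.
Determined: A=orange, E=grey, H=blue. The other variables each still have more than one consistent value. That makes 3.

3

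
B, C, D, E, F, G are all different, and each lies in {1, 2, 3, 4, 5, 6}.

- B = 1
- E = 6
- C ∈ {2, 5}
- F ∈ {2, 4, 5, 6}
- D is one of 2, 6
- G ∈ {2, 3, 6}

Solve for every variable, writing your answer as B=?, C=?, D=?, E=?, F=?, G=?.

B must be 1 (only option left).
That leaves E = 6. Strike 6 from D, F, G.
D's domain is down to {2}, so D = 2. So C, F, G can't be 2.
That leaves G = 3.
That leaves C = 5. So F can't be 5.
F's domain is down to {4}, so F = 4.

B=1, C=5, D=2, E=6, F=4, G=3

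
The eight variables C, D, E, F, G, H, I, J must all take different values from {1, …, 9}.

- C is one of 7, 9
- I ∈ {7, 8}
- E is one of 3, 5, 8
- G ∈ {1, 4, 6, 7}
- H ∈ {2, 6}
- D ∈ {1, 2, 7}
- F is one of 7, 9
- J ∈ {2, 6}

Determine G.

4

The 2 variables C and F are confined to {7, 9}, which locks those values in; drop them from D, G, I.
I's domain is down to {8}, so I = 8. Strike 8 from E.
H and J between them cover only {2, 6} — a naked pair. Remove those values from D, G.
D's domain is down to {1}, so D = 1. So G can't be 1.
So G = 4.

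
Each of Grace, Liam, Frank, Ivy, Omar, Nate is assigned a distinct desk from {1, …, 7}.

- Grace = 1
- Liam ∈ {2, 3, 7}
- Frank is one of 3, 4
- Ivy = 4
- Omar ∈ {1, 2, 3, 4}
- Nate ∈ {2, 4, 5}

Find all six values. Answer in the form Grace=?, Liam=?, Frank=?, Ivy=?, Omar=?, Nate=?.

Grace must be 1 (only option left). Eliminate 1 elsewhere: Omar.
Ivy has just one choice, so Ivy = 4. So Frank, Omar, Nate can't be 4.
That leaves Frank = 3. Remove 3 from Liam, Omar.
That leaves Omar = 2. Strike 2 from Liam, Nate.
Nate's domain is down to {5}, so Nate = 5.
Liam must be 7 (only option left).

Grace=1, Liam=7, Frank=3, Ivy=4, Omar=2, Nate=5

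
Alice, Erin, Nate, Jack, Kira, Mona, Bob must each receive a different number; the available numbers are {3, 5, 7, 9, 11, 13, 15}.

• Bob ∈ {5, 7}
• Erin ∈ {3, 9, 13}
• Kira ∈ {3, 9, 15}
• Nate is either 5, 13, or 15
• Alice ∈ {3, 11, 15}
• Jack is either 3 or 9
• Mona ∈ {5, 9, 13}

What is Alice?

Among the 7 variables, 7 fits only Bob (and all 7 values in {3, 5, 7, 9, 11, 13, 15} must be used), so Bob = 7.
The 6 still-open variables draw from only 6 values {3, 5, 9, 11, 13, 15}, so each is used; only Alice can be 11, hence Alice = 11.

11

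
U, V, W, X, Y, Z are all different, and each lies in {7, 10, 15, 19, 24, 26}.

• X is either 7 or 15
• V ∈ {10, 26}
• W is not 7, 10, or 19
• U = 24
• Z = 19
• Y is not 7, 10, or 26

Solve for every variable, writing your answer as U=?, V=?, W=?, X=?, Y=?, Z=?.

U has just one choice, so U = 24. Remove 24 from W, Y.
That leaves Z = 19. Strike 19 from Y.
Y has just one choice, so Y = 15. Eliminate 15 elsewhere: W, X.
That leaves W = 26. Remove 26 from V.
That leaves X = 7.
That leaves V = 10.

U=24, V=10, W=26, X=7, Y=15, Z=19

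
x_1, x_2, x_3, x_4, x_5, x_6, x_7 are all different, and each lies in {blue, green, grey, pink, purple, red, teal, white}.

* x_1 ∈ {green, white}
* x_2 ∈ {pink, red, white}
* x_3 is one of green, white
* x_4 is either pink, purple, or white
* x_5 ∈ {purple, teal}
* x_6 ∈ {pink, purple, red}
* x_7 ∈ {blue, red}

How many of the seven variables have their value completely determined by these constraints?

2

Among the 7 variables, blue fits only x_7 (and all 7 values in {blue, green, pink, purple, red, teal, white} must be used), so x_7 = blue.
The 6 still-open variables together cover exactly {green, pink, purple, red, teal, white} — 6 values for 6 variables — and teal appears only in x_5's list, so x_5 = teal.
x_1 and x_3 between them cover only {green, white} — a naked pair. Remove those values from x_2, x_4.
Determined: x_5=teal, x_7=blue. The other variables each still have more than one consistent value. That makes 2.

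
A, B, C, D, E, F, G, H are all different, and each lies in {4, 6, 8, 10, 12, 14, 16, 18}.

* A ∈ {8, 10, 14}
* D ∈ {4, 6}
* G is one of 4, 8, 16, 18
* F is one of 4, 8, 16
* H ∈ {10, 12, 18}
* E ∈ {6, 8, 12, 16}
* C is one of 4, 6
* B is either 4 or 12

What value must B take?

Among the 8 variables, 14 fits only A (and all 8 values in {4, 6, 8, 10, 12, 14, 16, 18} must be used), so A = 14.
The 7 still-open variables together cover exactly {4, 6, 8, 10, 12, 16, 18} — 7 values for 7 variables — and 10 appears only in H's list, so H = 10.
The 6 still-open variables draw from only 6 values {4, 6, 8, 12, 16, 18}, so each is used; only G can be 18, hence G = 18.
The 2 variables C and D are confined to {4, 6}, which locks those values in; drop them from B, E, F.
So B = 12.

12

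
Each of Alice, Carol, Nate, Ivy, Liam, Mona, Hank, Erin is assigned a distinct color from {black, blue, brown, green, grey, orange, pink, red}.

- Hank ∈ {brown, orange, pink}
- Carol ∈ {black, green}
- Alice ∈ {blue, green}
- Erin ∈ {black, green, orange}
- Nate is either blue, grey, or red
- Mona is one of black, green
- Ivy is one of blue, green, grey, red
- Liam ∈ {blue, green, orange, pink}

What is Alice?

blue

The 8 variables draw from only 8 values {black, blue, brown, green, grey, orange, pink, red}, so each is used; only Hank can be brown, hence Hank = brown.
The 7 still-open variables draw from only 7 values {black, blue, green, grey, orange, pink, red}, so each is used; only Liam can be pink, hence Liam = pink.
The 6 still-open variables draw from only 6 values {black, blue, green, grey, orange, red}, so each is used; only Erin can be orange, hence Erin = orange.
The 2 variables Carol and Mona are confined to {black, green}, which locks those values in; drop them from Alice, Ivy.
So Alice = blue.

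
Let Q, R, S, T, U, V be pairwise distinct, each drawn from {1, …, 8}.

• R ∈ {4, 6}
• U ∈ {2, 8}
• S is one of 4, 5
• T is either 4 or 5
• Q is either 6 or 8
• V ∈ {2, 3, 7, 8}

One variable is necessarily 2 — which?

U

S and T between them cover only {4, 5} — a naked pair. Remove those values from R.
That leaves R = 6. Strike 6 from Q.
Q must be 8 (only option left). So U, V can't be 8.
So 2 goes to U.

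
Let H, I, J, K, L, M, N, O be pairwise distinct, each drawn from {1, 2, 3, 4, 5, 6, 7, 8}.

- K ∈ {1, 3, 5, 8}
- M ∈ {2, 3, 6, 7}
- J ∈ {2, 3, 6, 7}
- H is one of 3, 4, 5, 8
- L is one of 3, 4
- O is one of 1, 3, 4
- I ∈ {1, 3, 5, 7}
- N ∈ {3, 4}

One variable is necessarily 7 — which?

I

The 2 variables L and N are confined to {3, 4}, which locks those values in; drop them from H, I, J, K, M, O.
O must be 1 (only option left). Remove 1 from I, K.
H and K between them cover only {5, 8} — a naked pair. Remove those values from I.
So 7 goes to I.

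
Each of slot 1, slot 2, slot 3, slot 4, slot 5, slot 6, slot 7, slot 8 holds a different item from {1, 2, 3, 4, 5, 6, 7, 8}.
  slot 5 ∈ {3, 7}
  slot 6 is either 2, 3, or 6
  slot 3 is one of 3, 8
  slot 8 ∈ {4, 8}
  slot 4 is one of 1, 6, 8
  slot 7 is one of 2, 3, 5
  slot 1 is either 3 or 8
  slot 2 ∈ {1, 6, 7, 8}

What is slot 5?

7

The 8 variables together cover exactly {1, 2, 3, 4, 5, 6, 7, 8} — 8 values for 8 variables — and 4 appears only in slot 8's list, so slot 8 = 4.
Among the 7 still-open variables, 5 fits only slot 7 (and all 7 values in {1, 2, 3, 5, 6, 7, 8} must be used), so slot 7 = 5.
The 6 still-open variables together cover exactly {1, 2, 3, 6, 7, 8} — 6 values for 6 variables — and 2 appears only in slot 6's list, so slot 6 = 2.
slot 1 and slot 3 between them cover only {3, 8} — a naked pair. Remove those values from slot 2, slot 4, slot 5.
So slot 5 = 7.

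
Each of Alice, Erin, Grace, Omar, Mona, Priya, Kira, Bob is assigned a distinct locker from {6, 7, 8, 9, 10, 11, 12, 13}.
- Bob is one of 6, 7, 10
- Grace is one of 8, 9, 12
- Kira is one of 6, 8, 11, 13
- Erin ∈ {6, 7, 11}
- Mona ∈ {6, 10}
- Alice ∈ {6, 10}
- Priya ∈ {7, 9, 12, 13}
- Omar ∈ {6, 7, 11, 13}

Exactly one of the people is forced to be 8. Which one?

The 2 variables Alice and Mona are confined to {6, 10}, which locks those values in; drop them from Erin, Omar, Kira, Bob.
That leaves Bob = 7. Strike 7 from Erin, Omar, Priya.
Erin has just one choice, so Erin = 11. Eliminate 11 elsewhere: Omar, Kira.
Omar must be 13 (only option left). Eliminate 13 elsewhere: Priya, Kira.
So 8 goes to Kira.

Kira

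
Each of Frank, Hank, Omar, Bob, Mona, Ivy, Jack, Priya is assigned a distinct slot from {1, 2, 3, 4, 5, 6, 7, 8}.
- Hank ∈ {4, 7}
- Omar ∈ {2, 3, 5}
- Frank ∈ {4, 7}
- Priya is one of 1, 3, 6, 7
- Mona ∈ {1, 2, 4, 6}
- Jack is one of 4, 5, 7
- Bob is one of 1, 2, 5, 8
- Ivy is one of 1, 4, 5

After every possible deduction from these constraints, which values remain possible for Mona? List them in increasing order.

2, 6

Among the 8 variables, 8 fits only Bob (and all 8 values in {1, 2, 3, 4, 5, 6, 7, 8} must be used), so Bob = 8.
Frank and Hank share exactly the 2 values {4, 7}; by pigeonhole those values go to them, so strike 4, 7 from Mona, Ivy, Jack, Priya.
Jack's domain is down to {5}, so Jack = 5. So Omar, Ivy can't be 5.
Ivy must be 1 (only option left). Remove 1 from Mona, Priya.
No further eliminations apply; Mona can still be any of 2, 6.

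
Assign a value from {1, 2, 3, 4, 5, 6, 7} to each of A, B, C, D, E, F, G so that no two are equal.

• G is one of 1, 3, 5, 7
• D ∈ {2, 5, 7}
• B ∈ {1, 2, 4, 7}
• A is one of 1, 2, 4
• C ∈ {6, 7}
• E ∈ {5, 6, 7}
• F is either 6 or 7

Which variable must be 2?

The 7 variables together cover exactly {1, 2, 3, 4, 5, 6, 7} — 7 values for 7 variables — and 3 appears only in G's list, so G = 3.
C and F between them cover only {6, 7} — a naked pair. Remove those values from B, D, E.
E must be 5 (only option left). Eliminate 5 elsewhere: D.
So 2 goes to D.

D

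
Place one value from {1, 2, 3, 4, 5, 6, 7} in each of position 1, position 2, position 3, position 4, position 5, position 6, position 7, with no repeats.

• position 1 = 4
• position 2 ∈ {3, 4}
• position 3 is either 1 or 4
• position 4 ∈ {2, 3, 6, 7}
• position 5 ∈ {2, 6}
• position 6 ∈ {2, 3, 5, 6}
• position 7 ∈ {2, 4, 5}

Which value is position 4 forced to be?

position 1 has just one choice, so position 1 = 4. Remove 4 from position 2, position 3, position 7.
position 2's domain is down to {3}, so position 2 = 3. So position 4, position 6 can't be 3.
That leaves position 3 = 1.
Among the 4 still-open variables, 7 fits only position 4 (and all 4 values in {2, 5, 6, 7} must be used), so position 4 = 7.

7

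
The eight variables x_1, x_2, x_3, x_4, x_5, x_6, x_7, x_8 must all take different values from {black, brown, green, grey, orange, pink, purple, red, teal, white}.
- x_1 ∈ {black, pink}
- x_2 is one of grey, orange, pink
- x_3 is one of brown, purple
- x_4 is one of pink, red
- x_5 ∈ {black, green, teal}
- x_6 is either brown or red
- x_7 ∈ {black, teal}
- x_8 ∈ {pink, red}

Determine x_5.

green

The 2 variables x_4 and x_8 are confined to {pink, red}, which locks those values in; drop them from x_1, x_2, x_6.
x_1's domain is down to {black}, so x_1 = black. Strike black from x_5, x_7.
x_6 has just one choice, so x_6 = brown. Strike brown from x_3.
x_7 must be teal (only option left). Remove teal from x_5.
So x_5 = green.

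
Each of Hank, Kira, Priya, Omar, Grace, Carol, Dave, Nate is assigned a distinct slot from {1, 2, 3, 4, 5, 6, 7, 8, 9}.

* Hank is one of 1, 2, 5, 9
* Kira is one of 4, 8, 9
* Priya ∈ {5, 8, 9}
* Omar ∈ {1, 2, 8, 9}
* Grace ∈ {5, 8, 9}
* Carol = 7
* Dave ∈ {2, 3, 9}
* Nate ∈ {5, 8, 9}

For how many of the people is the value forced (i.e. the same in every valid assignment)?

Carol has just one choice, so Carol = 7.
The 7 still-open variables draw from only 7 values {1, 2, 3, 4, 5, 8, 9}, so each is used; only Dave can be 3, hence Dave = 3.
The 6 still-open variables together cover exactly {1, 2, 4, 5, 8, 9} — 6 values for 6 variables — and 4 appears only in Kira's list, so Kira = 4.
Priya, Grace, Nate between them cover only {5, 8, 9} — a naked triple. Remove those values from Hank, Omar.
Determined: Kira=4, Carol=7, Dave=3. The other people each still have more than one consistent value. That makes 3.

3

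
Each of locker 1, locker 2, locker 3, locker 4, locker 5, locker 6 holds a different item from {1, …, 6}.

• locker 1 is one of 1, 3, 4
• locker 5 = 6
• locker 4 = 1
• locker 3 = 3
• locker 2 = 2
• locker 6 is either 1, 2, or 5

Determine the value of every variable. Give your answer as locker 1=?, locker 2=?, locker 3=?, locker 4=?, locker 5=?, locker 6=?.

locker 1=4, locker 2=2, locker 3=3, locker 4=1, locker 5=6, locker 6=5

locker 2 must be 2 (only option left). Remove 2 from locker 6.
locker 3 must be 3 (only option left). Eliminate 3 elsewhere: locker 1.
That leaves locker 4 = 1. Eliminate 1 elsewhere: locker 1, locker 6.
locker 5 has just one choice, so locker 5 = 6.
locker 6's domain is down to {5}, so locker 6 = 5.
locker 1 has just one choice, so locker 1 = 4.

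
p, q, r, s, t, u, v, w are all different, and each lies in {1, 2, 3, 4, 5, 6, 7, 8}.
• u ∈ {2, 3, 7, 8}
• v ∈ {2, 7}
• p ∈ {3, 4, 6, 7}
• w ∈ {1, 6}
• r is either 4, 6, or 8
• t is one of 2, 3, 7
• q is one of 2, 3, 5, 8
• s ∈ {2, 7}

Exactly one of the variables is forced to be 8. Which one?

Among the 8 variables, 1 fits only w (and all 8 values in {1, 2, 3, 4, 5, 6, 7, 8} must be used), so w = 1.
The 7 still-open variables draw from only 7 values {2, 3, 4, 5, 6, 7, 8}, so each is used; only q can be 5, hence q = 5.
s and v share exactly the 2 values {2, 7}; by pigeonhole those values go to them, so strike 2, 7 from p, t, u.
That leaves t = 3. Eliminate 3 elsewhere: p, u.
So 8 goes to u.

u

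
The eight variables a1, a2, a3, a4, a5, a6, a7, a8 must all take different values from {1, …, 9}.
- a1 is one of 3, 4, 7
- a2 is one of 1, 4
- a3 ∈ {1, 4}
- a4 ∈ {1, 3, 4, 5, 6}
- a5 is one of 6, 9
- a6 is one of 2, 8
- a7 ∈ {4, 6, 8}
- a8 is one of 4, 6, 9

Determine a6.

The 2 variables a2 and a3 are confined to {1, 4}, which locks those values in; drop them from a1, a4, a7, a8.
The 2 variables a5 and a8 are confined to {6, 9}, which locks those values in; drop them from a4, a7.
a7 has just one choice, so a7 = 8. Eliminate 8 elsewhere: a6.
So a6 = 2.

2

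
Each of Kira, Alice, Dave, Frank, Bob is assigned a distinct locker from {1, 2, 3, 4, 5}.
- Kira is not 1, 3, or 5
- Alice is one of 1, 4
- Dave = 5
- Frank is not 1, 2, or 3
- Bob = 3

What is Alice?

1

Dave's domain is down to {5}, so Dave = 5. Strike 5 from Frank.
That leaves Frank = 4. Remove 4 from Kira, Alice.
So Alice = 1.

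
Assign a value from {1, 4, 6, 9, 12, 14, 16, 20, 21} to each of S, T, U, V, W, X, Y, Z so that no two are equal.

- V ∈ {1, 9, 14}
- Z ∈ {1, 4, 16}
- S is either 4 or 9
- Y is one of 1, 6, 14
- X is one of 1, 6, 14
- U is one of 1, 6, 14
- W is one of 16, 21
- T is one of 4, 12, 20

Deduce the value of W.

21

U, X, Y between them cover only {1, 6, 14} — a naked triple. Remove those values from V, Z.
That leaves V = 9. Remove 9 from S.
S's domain is down to {4}, so S = 4. Remove 4 from T, Z.
Z has just one choice, so Z = 16. Remove 16 from W.
So W = 21.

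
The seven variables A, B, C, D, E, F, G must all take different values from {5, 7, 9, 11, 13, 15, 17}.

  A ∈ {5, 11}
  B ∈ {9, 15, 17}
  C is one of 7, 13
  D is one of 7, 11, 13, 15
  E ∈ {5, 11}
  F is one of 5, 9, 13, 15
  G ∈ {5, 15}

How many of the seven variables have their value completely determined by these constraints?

3

Among the 7 variables, 17 fits only B (and all 7 values in {5, 7, 9, 11, 13, 15, 17} must be used), so B = 17.
The 6 still-open variables together cover exactly {5, 7, 9, 11, 13, 15} — 6 values for 6 variables — and 9 appears only in F's list, so F = 9.
A and E share exactly the 2 values {5, 11}; by pigeonhole those values go to them, so strike 5, 11 from D, G.
G must be 15 (only option left). Remove 15 from D.
Determined: B=17, F=9, G=15. The other variables each still have more than one consistent value. That makes 3.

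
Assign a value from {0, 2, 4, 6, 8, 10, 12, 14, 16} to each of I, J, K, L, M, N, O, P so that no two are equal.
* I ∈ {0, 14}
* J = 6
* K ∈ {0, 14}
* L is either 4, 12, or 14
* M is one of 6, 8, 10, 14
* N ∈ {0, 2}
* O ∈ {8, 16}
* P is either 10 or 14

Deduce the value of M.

J's domain is down to {6}, so J = 6. Remove 6 from M.
I and K share exactly the 2 values {0, 14}; by pigeonhole those values go to them, so strike 0, 14 from L, M, N, P.
That leaves N = 2.
That leaves P = 10. So M can't be 10.
So M = 8.

8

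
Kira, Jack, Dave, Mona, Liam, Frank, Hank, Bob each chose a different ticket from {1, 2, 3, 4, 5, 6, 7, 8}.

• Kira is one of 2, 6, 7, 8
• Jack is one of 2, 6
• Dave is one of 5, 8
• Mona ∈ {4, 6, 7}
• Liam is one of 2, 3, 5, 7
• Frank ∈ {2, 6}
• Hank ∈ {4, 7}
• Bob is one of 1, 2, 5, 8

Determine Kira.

Among the 8 variables, 1 fits only Bob (and all 8 values in {1, 2, 3, 4, 5, 6, 7, 8} must be used), so Bob = 1.
The 7 still-open variables together cover exactly {2, 3, 4, 5, 6, 7, 8} — 7 values for 7 variables — and 3 appears only in Liam's list, so Liam = 3.
Among the 6 still-open variables, 5 fits only Dave (and all 6 values in {2, 4, 5, 6, 7, 8} must be used), so Dave = 5.
The 5 still-open variables together cover exactly {2, 4, 6, 7, 8} — 5 values for 5 variables — and 8 appears only in Kira's list, so Kira = 8.

8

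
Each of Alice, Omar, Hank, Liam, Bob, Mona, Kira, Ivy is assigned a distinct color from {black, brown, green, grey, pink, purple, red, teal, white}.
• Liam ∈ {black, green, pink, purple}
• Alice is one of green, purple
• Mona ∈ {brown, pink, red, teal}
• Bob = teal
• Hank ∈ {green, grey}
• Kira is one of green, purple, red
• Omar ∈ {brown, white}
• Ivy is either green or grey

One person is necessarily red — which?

Bob must be teal (only option left). Remove teal from Mona.
Hank and Ivy between them cover only {green, grey} — a naked pair. Remove those values from Alice, Liam, Kira.
Alice's domain is down to {purple}, so Alice = purple. So Liam, Kira can't be purple.
So red goes to Kira.

Kira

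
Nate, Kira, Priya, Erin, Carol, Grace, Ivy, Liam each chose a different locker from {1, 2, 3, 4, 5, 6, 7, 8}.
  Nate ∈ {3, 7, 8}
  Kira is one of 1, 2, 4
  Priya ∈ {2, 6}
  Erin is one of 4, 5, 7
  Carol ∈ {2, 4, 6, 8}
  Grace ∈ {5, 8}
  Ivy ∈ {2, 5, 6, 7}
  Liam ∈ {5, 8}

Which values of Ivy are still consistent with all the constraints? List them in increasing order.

2, 6, 7

The 8 variables together cover exactly {1, 2, 3, 4, 5, 6, 7, 8} — 8 values for 8 variables — and 1 appears only in Kira's list, so Kira = 1.
The 7 still-open variables together cover exactly {2, 3, 4, 5, 6, 7, 8} — 7 values for 7 variables — and 3 appears only in Nate's list, so Nate = 3.
Grace and Liam share exactly the 2 values {5, 8}; by pigeonhole those values go to them, so strike 5, 8 from Erin, Carol, Ivy.
No further eliminations apply; Ivy can still be any of 2, 6, 7.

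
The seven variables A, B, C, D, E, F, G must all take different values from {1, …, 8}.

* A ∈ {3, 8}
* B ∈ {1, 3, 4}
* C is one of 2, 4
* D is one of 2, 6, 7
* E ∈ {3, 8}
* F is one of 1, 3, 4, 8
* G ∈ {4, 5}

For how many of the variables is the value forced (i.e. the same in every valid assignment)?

2

A and E share exactly the 2 values {3, 8}; by pigeonhole those values go to them, so strike 3, 8 from B, F.
B and F share exactly the 2 values {1, 4}; by pigeonhole those values go to them, so strike 1, 4 from C, G.
C's domain is down to {2}, so C = 2. Remove 2 from D.
G's domain is down to {5}, so G = 5.
Determined: C=2, G=5. The other variables each still have more than one consistent value. That makes 2.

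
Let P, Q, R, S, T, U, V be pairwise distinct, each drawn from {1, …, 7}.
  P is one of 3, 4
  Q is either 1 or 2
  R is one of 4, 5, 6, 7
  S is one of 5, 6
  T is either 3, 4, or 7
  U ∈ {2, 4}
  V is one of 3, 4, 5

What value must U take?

2

Among the 7 variables, 1 fits only Q (and all 7 values in {1, 2, 3, 4, 5, 6, 7} must be used), so Q = 1.
Among the 6 still-open variables, 2 fits only U (and all 6 values in {2, 3, 4, 5, 6, 7} must be used), so U = 2.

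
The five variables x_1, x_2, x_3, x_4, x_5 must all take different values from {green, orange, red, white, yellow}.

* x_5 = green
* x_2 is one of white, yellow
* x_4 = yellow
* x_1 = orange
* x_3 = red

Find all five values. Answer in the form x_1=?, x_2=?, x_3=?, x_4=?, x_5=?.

x_1=orange, x_2=white, x_3=red, x_4=yellow, x_5=green

x_1's domain is down to {orange}, so x_1 = orange.
That leaves x_3 = red.
x_4 has just one choice, so x_4 = yellow. So x_2 can't be yellow.
x_5's domain is down to {green}, so x_5 = green.
x_2's domain is down to {white}, so x_2 = white.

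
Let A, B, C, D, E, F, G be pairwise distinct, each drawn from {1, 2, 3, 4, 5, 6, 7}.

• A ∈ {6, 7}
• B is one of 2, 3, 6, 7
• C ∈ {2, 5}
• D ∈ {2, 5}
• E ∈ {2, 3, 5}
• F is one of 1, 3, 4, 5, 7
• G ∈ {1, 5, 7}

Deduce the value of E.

Among the 7 variables, 4 fits only F (and all 7 values in {1, 2, 3, 4, 5, 6, 7} must be used), so F = 4.
Among the 6 still-open variables, 1 fits only G (and all 6 values in {1, 2, 3, 5, 6, 7} must be used), so G = 1.
The 2 variables C and D are confined to {2, 5}, which locks those values in; drop them from B, E.
So E = 3.

3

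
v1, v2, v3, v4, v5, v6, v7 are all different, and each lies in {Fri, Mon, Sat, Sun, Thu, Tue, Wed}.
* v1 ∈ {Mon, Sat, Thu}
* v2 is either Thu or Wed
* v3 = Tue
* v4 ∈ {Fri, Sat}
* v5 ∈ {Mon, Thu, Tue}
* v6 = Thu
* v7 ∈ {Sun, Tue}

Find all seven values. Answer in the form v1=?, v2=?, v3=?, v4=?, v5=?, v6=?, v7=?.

v3 has just one choice, so v3 = Tue. So v5, v7 can't be Tue.
v6's domain is down to {Thu}, so v6 = Thu. Eliminate Thu elsewhere: v1, v2, v5.
v7's domain is down to {Sun}, so v7 = Sun.
v2's domain is down to {Wed}, so v2 = Wed.
v5's domain is down to {Mon}, so v5 = Mon. Eliminate Mon elsewhere: v1.
v1's domain is down to {Sat}, so v1 = Sat. Remove Sat from v4.
v4 must be Fri (only option left).

v1=Sat, v2=Wed, v3=Tue, v4=Fri, v5=Mon, v6=Thu, v7=Sun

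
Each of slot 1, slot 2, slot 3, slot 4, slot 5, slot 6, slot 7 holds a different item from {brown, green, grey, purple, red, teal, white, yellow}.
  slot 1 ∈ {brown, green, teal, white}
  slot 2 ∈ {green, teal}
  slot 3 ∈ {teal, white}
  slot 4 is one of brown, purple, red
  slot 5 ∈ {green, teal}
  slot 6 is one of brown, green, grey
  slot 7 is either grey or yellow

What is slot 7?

slot 2 and slot 5 share exactly the 2 values {green, teal}; by pigeonhole those values go to them, so strike green, teal from slot 1, slot 3, slot 6.
slot 3 must be white (only option left). Eliminate white elsewhere: slot 1.
slot 1 must be brown (only option left). So slot 4, slot 6 can't be brown.
slot 6 has just one choice, so slot 6 = grey. Eliminate grey elsewhere: slot 7.
So slot 7 = yellow.

yellow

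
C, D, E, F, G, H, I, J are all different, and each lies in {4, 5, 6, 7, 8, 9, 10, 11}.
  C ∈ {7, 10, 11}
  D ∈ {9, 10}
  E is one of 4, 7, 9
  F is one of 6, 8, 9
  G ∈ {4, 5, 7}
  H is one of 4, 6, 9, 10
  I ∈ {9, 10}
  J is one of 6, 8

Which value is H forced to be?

Among the 8 variables, 5 fits only G (and all 8 values in {4, 5, 6, 7, 8, 9, 10, 11} must be used), so G = 5.
The 7 still-open variables draw from only 7 values {4, 6, 7, 8, 9, 10, 11}, so each is used; only C can be 11, hence C = 11.
Among the 6 still-open variables, 7 fits only E (and all 6 values in {4, 6, 7, 8, 9, 10} must be used), so E = 7.
The 5 still-open variables together cover exactly {4, 6, 8, 9, 10} — 5 values for 5 variables — and 4 appears only in H's list, so H = 4.

4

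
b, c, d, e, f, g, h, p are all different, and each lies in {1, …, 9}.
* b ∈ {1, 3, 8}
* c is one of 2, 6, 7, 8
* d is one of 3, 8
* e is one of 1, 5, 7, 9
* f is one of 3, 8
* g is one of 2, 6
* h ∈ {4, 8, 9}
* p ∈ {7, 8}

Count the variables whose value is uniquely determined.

d and f share exactly the 2 values {3, 8}; by pigeonhole those values go to them, so strike 3, 8 from b, c, h, p.
b must be 1 (only option left). Eliminate 1 elsewhere: e.
p's domain is down to {7}, so p = 7. So c, e can't be 7.
Determined: b=1, p=7. The other variables each still have more than one consistent value. That makes 2.

2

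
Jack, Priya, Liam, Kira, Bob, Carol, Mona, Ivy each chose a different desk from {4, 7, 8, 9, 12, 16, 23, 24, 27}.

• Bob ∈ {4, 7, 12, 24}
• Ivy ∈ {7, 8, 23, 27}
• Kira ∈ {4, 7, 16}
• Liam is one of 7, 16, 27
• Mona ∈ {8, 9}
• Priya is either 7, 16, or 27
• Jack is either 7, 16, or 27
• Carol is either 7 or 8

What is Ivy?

Jack, Priya, Liam share exactly the 3 values {7, 16, 27}; by pigeonhole those values go to them, so strike 7, 16, 27 from Kira, Bob, Carol, Ivy.
That leaves Kira = 4. Strike 4 from Bob.
Carol's domain is down to {8}, so Carol = 8. Strike 8 from Mona, Ivy.
So Ivy = 23.

23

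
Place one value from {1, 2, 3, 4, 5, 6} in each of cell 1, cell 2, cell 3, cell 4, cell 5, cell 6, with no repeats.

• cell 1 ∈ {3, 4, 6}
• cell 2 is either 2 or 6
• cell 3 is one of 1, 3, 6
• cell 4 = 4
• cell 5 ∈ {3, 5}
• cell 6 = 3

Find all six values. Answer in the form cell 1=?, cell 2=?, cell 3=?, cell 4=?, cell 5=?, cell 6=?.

cell 1=6, cell 2=2, cell 3=1, cell 4=4, cell 5=5, cell 6=3

cell 4's domain is down to {4}, so cell 4 = 4. Remove 4 from cell 1.
cell 6 has just one choice, so cell 6 = 3. Strike 3 from cell 1, cell 3, cell 5.
cell 1's domain is down to {6}, so cell 1 = 6. So cell 2, cell 3 can't be 6.
That leaves cell 2 = 2.
That leaves cell 3 = 1.
cell 5's domain is down to {5}, so cell 5 = 5.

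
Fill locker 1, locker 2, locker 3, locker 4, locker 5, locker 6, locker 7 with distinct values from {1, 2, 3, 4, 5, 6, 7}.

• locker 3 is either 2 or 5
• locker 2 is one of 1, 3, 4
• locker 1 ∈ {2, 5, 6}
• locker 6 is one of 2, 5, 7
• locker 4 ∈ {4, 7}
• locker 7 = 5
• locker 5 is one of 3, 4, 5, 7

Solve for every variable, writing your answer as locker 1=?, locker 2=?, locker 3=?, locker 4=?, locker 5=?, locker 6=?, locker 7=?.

locker 1=6, locker 2=1, locker 3=2, locker 4=4, locker 5=3, locker 6=7, locker 7=5

locker 7's domain is down to {5}, so locker 7 = 5. Strike 5 from locker 1, locker 3, locker 5, locker 6.
locker 3's domain is down to {2}, so locker 3 = 2. Remove 2 from locker 1, locker 6.
locker 6 must be 7 (only option left). Strike 7 from locker 4, locker 5.
That leaves locker 1 = 6.
locker 4 must be 4 (only option left). Eliminate 4 elsewhere: locker 2, locker 5.
locker 5 has just one choice, so locker 5 = 3. Strike 3 from locker 2.
locker 2 must be 1 (only option left).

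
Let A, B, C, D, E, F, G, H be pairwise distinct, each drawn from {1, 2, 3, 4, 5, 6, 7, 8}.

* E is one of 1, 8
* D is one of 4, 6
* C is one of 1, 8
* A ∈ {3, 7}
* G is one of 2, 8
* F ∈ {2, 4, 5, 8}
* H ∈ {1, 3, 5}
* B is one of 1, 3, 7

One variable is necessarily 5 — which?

Among the 8 variables, 6 fits only D (and all 8 values in {1, 2, 3, 4, 5, 6, 7, 8} must be used), so D = 6.
The 7 still-open variables draw from only 7 values {1, 2, 3, 4, 5, 7, 8}, so each is used; only F can be 4, hence F = 4.
The 6 still-open variables draw from only 6 values {1, 2, 3, 5, 7, 8}, so each is used; only G can be 2, hence G = 2.
The 5 still-open variables together cover exactly {1, 3, 5, 7, 8} — 5 values for 5 variables — and 5 appears only in H's list, so H = 5.

H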